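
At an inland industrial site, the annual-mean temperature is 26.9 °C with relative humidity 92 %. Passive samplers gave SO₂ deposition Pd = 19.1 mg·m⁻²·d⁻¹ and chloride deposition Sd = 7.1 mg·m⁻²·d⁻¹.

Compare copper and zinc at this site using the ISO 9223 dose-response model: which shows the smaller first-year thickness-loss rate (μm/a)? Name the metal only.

copper: f(T) = -0.080·(T−10) [T>10 °C] = -1.3520
  Pd branch = 0.0053·Pd^0.26·e^(0.059·RH+f) = 0.6722 μm/a
  Cl⁻ term: 0.01025·7.1^0.27·exp(0.036·92+0.049·26.9) = 1.784
  sum: 0.6722 + 1.784 → r_corr = 2.456 μm/a
zinc: f(T) = -0.071·(T−10) [T>10 °C] = -1.1999
  Pd branch = 0.0129·Pd^0.44·e^(0.046·RH+f) = 0.9796 μm/a
  Cl⁻ term: 0.0175·7.1^0.57·exp(0.008·92+0.085·26.9) = 1.099
  r_corr = 0.9796 + 1.099 = 2.078 μm/a
Ordering by μm/a: copper (2.46) > zinc (2.08)

zinc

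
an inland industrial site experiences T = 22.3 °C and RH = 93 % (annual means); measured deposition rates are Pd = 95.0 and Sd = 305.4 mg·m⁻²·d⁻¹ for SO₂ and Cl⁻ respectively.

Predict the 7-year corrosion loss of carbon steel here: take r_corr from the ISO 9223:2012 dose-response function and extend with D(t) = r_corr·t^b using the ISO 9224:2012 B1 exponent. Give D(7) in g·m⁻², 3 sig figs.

carbon steel: T>10 °C ⇒ hinge -0.054·(22.3−10) = -0.6642
  SO₂ term: 1.77·95.0^0.52·exp(0.02·93-0.6642) = 62.48
  Sd branch = 0.102·Sd^0.62·e^(0.033·RH+0.04·T) = 186 μm/a
  sum: 62.48 + 186 → r_corr = 248.5 μm/a
ISO 9224: D(t) = r_corr · t^b with b = 0.523 (carbon steel, B1)
  D(7) = 248.5 × 7^0.523 = 248.5 × 2.767 = 687.4 μm
  Mass loss = 687.4 μm × 7.85 g/cm³ = 5396 g·m⁻²

D(7) = 5.40e+03 g·m⁻²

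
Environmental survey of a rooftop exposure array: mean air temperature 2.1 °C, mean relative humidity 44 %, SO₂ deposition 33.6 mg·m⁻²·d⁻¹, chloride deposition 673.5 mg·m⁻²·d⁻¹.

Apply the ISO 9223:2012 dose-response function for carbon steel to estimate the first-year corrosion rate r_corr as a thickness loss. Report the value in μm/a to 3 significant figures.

r_corr = 35.0 μm/a

carbon steel: f(T) = +0.150·(T−10) [T≤10 °C] = -1.1850
  SO₂ term: 1.77·33.6^0.52·exp(0.02·44-1.1850) = 8.114
  Sd branch = 0.102·Sd^0.62·e^(0.033·RH+0.04·T) = 26.87 μm/a
  sum: 8.114 + 26.87 → r_corr = 34.98 μm/a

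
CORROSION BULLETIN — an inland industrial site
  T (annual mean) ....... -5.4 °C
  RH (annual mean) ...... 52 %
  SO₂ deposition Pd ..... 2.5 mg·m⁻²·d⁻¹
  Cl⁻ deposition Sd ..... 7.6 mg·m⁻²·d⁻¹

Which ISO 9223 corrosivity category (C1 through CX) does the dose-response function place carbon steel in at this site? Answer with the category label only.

C2

carbon steel: T≤10 °C ⇒ hinge +0.150·(-5.4−10) = -2.3100
  Pd branch = 1.77·Pd^0.52·e^(0.02·RH+f) = 0.8005 μm/a
  Cl⁻ term: 0.102·7.6^0.62·exp(0.033·52+0.04·-5.4) = 1.607
  sum: 0.8005 + 1.607 → r_corr = 2.408 μm/a
2.41 μm/a falls in (1.3, 25] for carbon steel → category C2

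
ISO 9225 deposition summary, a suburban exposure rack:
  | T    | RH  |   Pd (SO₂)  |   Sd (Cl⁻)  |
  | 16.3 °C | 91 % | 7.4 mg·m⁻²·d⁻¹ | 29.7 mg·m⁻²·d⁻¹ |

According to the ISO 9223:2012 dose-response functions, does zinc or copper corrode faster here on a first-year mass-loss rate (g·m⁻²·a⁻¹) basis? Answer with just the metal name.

zinc: T>10 °C ⇒ hinge -0.071·(16.3−10) = -0.4473
  Pd branch = 0.0129·Pd^0.44·e^(0.046·RH+f) = 1.308 μm/a
  Cl⁻ term: 0.0175·29.7^0.57·exp(0.008·91+0.085·16.3) = 1.001
  sum: 1.308 + 1.001 → r_corr = 2.309 μm/a
  mass loss = 2.309 μm/a × 7.14 g/cm³ = 16.49 g·m⁻²·a⁻¹
copper: temperature factor f = -0.080·(6.3) = -0.5040
  Pd branch = 0.0053·Pd^0.26·e^(0.059·RH+f) = 1.156 μm/a
  Cl⁻ term: 0.01025·29.7^0.27·exp(0.036·91+0.049·16.3) = 1.507
  r_corr = 1.156 + 1.507 = 2.663 μm/a
  mass loss = 2.663 μm/a × 8.96 g/cm³ = 23.86 g·m⁻²·a⁻¹
Ordering by g·m⁻²·a⁻¹: copper (23.9) > zinc (16.5)

copper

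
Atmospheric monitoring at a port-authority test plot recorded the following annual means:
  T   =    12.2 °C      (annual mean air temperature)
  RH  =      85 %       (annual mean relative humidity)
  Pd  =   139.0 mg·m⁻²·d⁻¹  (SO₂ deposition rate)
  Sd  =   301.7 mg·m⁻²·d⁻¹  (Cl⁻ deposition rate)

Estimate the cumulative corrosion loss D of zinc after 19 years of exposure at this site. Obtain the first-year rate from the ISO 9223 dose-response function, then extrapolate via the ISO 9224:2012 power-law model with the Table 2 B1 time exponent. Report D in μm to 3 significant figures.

D(19) = 80.5 μm

zinc: T>10 °C ⇒ hinge -0.071·(12.2−10) = -0.1562
  Pd branch = 0.0129·Pd^0.44·e^(0.046·RH+f) = 4.828 μm/a
  Cl⁻ term: 0.0175·301.7^0.57·exp(0.008·85+0.085·12.2) = 2.524
  r_corr = 4.828 + 2.524 = 7.352 μm/a
Long-term exponent b (ISO 9224 Table 2, B1) = 0.813
  D(19) = 7.352 × 19^0.813 = 7.352 × 10.96 = 80.54 μm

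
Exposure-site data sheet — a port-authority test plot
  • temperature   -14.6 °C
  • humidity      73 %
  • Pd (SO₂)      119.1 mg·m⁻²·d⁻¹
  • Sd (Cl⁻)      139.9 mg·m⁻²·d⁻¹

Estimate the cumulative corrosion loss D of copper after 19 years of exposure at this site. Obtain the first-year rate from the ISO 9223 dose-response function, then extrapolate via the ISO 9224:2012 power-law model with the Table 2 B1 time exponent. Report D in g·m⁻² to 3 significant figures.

D(19) = 20.7 g·m⁻²

copper: T≤10 °C ⇒ hinge +0.126·(-14.6−10) = -3.0996
  SO₂ term: 0.0053·119.1^0.26·exp(0.059·73-3.0996) = 0.06143
  Sd branch = 0.01025·Sd^0.27·e^(0.036·RH+0.049·T) = 0.2635 μm/a
  r_corr = 0.06143 + 0.2635 = 0.3249 μm/a
Long-term exponent b (ISO 9224 Table 2, B1) = 0.667
  D(19) = 0.3249 × 19^0.667 = 0.3249 × 7.127 = 2.316 μm
  Mass loss = 2.316 μm × 8.96 g/cm³ = 20.75 g·m⁻²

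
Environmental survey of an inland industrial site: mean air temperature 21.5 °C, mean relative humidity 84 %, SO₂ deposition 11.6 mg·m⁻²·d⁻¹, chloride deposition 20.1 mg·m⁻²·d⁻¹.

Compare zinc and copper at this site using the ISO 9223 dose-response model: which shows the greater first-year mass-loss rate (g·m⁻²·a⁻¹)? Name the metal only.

copper

zinc: T>10 °C ⇒ hinge -0.071·(21.5−10) = -0.8165
  Pd branch = 0.0129·Pd^0.44·e^(0.046·RH+f) = 0.7988 μm/a
  Cl⁻ term: 0.0175·20.1^0.57·exp(0.008·84+0.085·21.5) = 1.179
  r_corr = 0.7988 + 1.179 = 1.977 μm/a
  mass loss = 1.977 μm/a × 7.14 g/cm³ = 14.12 g·m⁻²·a⁻¹
copper: f(T) = -0.080·(T−10) [T>10 °C] = -0.9200
  Pd branch = 0.0053·Pd^0.26·e^(0.059·RH+f) = 0.5673 μm/a
  Cl⁻ term: 0.01025·20.1^0.27·exp(0.036·84+0.049·21.5) = 1.36
  sum: 0.5673 + 1.36 → r_corr = 1.927 μm/a
  mass loss = 1.927 μm/a × 8.96 g/cm³ = 17.27 g·m⁻²·a⁻¹
Ordering by g·m⁻²·a⁻¹: copper (17.3) > zinc (14.1)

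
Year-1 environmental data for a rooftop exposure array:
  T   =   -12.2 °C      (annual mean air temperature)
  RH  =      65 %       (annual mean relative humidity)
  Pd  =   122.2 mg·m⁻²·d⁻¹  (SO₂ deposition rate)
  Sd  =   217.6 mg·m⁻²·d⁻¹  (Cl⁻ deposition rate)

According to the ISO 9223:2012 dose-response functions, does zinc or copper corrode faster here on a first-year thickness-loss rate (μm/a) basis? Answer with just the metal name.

zinc: temperature factor f = +0.038·(-22.2) = -0.8436
  sulphur-dioxide contribution → 0.9143 μm/a
  chloride contribution → 0.2244 μm/a
  ⇒ r_corr(zinc) = 1.139 μm/a
copper: T≤10 °C ⇒ hinge +0.126·(-12.2−10) = -2.7972
  sulphur-dioxide contribution → 0.05219 μm/a
  chloride contribution → 0.2503 μm/a
  ⇒ r_corr(copper) = 0.3025 μm/a
Ordering by μm/a: zinc (1.14) > copper (0.303)

zinc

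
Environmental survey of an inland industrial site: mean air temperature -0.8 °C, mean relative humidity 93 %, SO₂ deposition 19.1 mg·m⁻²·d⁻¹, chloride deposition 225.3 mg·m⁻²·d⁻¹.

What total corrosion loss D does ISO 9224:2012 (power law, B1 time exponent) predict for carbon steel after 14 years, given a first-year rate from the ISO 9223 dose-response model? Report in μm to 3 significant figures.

carbon steel: temperature factor f = +0.150·(-10.8) = -1.6200
  Pd branch = 1.77·Pd^0.52·e^(0.02·RH+f) = 10.43 μm/a
  Sd branch = 0.102·Sd^0.62·e^(0.033·RH+0.04·T) = 61.13 μm/a
  sum: 10.43 + 61.13 → r_corr = 71.56 μm/a
ISO 9224: D(t) = r_corr · t^b with b = 0.523 (carbon steel, B1)
  D(14) = 71.56 × 14^0.523 = 71.56 × 3.976 = 284.5 μm

D(14) = 285 μm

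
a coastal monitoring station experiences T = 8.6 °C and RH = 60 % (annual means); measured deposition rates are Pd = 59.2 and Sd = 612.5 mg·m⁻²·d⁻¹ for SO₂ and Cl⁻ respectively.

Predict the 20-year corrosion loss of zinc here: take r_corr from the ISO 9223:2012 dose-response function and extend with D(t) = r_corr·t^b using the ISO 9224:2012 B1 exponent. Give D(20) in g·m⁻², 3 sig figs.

zinc: T≤10 °C ⇒ hinge +0.038·(8.6−10) = -0.0532
  sulphur-dioxide contribution → 1.164 μm/a
  chloride contribution → 2.278 μm/a
  total first-year rate 3.442 μm/a
ISO 9224: D(t) = r_corr · t^b with b = 0.813 (zinc, B1)
  D(20) = 3.442 × 20^0.813 = 3.442 × 11.42 = 39.32 μm
  Mass loss = 39.32 μm × 7.14 g/cm³ = 280.7 g·m⁻²

D(20) = 281 g·m⁻²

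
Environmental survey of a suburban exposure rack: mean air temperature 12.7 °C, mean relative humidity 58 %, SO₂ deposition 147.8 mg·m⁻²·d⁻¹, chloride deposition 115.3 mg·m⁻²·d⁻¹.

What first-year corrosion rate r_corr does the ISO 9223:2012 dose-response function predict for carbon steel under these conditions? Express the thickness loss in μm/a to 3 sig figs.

carbon steel: T>10 °C ⇒ hinge -0.054·(12.7−10) = -0.1458
  SO₂ term: 1.77·147.8^0.52·exp(0.02·58-0.1458) = 65.56
  Cl⁻ term: 0.102·115.3^0.62·exp(0.033·58+0.04·12.7) = 21.82
  sum: 65.56 + 21.82 → r_corr = 87.38 μm/a

r_corr = 87.4 μm/a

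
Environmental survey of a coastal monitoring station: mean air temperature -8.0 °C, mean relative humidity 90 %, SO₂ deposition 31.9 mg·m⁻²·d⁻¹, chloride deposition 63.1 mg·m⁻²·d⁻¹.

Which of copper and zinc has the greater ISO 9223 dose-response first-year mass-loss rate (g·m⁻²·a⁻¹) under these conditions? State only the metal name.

zinc

copper: f(T) = +0.126·(T−10) [T≤10 °C] = -2.2680
  SO₂ term: 0.0053·31.9^0.26·exp(0.059·90-2.2680) = 0.2731
  Sd branch = 0.01025·Sd^0.27·e^(0.036·RH+0.049·T) = 0.5415 μm/a
  r_corr = 0.2731 + 0.5415 = 0.8146 μm/a
  mass loss = 0.8146 μm/a × 8.96 g/cm³ = 7.299 g·m⁻²·a⁻¹
zinc: f(T) = +0.038·(T−10) [T≤10 °C] = -0.6840
  SO₂ term: 0.0129·31.9^0.44·exp(0.046·90-0.6840) = 1.876
  Cl⁻ term: 0.0175·63.1^0.57·exp(0.008·90+0.085·-8.0) = 0.1934
  r_corr = 1.876 + 0.1934 = 2.069 μm/a
  mass loss = 2.069 μm/a × 7.14 g/cm³ = 14.77 g·m⁻²·a⁻¹
Ordering by g·m⁻²·a⁻¹: zinc (14.8) > copper (7.3)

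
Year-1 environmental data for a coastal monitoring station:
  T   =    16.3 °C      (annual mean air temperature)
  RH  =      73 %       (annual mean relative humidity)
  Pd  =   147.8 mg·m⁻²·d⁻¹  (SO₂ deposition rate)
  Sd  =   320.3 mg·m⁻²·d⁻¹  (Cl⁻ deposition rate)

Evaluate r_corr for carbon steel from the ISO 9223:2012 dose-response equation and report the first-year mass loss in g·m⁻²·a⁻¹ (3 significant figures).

r_corr = 1.18e+03 g·m⁻²·a⁻¹

carbon steel: T>10 °C ⇒ hinge -0.054·(16.3−10) = -0.3402
  Pd branch = 1.77·Pd^0.52·e^(0.02·RH+f) = 72.87 μm/a
  Sd branch = 0.102·Sd^0.62·e^(0.033·RH+0.04·T) = 77.88 μm/a
  r_corr = 72.87 + 77.88 = 150.7 μm/a
Convert to mass loss: 150.7 μm/a × 7.85 g/cm³ = 1183 g·m⁻²·a⁻¹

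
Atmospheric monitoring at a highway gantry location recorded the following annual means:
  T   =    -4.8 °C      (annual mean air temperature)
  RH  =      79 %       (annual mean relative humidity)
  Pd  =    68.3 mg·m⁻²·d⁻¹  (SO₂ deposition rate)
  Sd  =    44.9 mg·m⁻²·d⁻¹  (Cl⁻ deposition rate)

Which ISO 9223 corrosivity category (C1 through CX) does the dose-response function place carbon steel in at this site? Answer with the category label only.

carbon steel: temperature factor f = +0.150·(-14.8) = -2.2200
  SO₂ term: 1.77·68.3^0.52·exp(0.02·79-2.2200) = 8.393
  Sd branch = 0.102·Sd^0.62·e^(0.033·RH+0.04·T) = 12.07 μm/a
  r_corr = 8.393 + 12.07 = 20.47 μm/a
Category bounds: 1.3…25 μm/a bracket r_corr ⇒ C2

C2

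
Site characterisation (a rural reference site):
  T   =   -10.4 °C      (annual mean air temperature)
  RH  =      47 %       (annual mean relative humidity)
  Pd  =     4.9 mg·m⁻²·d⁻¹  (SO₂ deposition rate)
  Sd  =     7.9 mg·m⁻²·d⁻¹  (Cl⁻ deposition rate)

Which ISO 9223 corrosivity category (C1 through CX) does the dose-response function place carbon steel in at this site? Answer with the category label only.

carbon steel: temperature factor f = +0.150·(-20.4) = -3.0600
  Pd branch = 1.77·Pd^0.52·e^(0.02·RH+f) = 0.4855 μm/a
  Cl⁻ term: 0.102·7.9^0.62·exp(0.033·47+0.04·-10.4) = 1.143
  r_corr = 0.4855 + 1.143 = 1.628 μm/a
1.63 μm/a falls in (1.3, 25] for carbon steel → category C2

C2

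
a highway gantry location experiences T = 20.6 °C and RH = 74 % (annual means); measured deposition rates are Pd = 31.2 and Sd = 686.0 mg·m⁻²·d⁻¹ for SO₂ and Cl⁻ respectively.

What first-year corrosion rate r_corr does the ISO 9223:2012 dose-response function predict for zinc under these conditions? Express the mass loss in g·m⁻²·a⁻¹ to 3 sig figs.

zinc: f(T) = -0.071·(T−10) [T>10 °C] = -0.7526
  Pd branch = 0.0129·Pd^0.44·e^(0.046·RH+f) = 0.8308 μm/a
  Sd branch = 0.0175·Sd^0.57·e^(0.008·RH+0.085·T) = 7.539 μm/a
  r_corr = 0.8308 + 7.539 = 8.369 μm/a
Convert to mass loss: 8.369 μm/a × 7.14 g/cm³ = 59.76 g·m⁻²·a⁻¹

r_corr = 59.8 g·m⁻²·a⁻¹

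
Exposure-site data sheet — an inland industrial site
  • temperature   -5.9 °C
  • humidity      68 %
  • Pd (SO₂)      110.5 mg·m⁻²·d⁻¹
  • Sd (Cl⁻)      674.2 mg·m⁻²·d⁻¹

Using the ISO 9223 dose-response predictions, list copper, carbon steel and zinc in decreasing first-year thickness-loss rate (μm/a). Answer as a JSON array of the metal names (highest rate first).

["carbon steel", "zinc", "copper"]

copper: T≤10 °C ⇒ hinge +0.126·(-5.9−10) = -2.0034
  Pd branch = 0.0053·Pd^0.26·e^(0.059·RH+f) = 0.1342 μm/a
  Sd branch = 0.01025·Sd^0.27·e^(0.036·RH+0.049·T) = 0.5153 μm/a
  r_corr = 0.1342 + 0.5153 = 0.6496 μm/a
carbon steel: T≤10 °C ⇒ hinge +0.150·(-5.9−10) = -2.3850
  Pd branch = 1.77·Pd^0.52·e^(0.02·RH+f) = 7.334 μm/a
  Cl⁻ term: 0.102·674.2^0.62·exp(0.033·68+0.04·-5.9) = 43.1
  sum: 7.334 + 43.1 → r_corr = 50.44 μm/a
zinc: T≤10 °C ⇒ hinge +0.038·(-5.9−10) = -0.6042
  SO₂ term: 0.0129·110.5^0.44·exp(0.046·68-0.6042) = 1.276
  Sd branch = 0.0175·Sd^0.57·e^(0.008·RH+0.085·T) = 0.748 μm/a
  r_corr = 1.276 + 0.748 = 2.024 μm/a
Ordering by μm/a: carbon steel (50.4) > zinc (2.02) > copper (0.65)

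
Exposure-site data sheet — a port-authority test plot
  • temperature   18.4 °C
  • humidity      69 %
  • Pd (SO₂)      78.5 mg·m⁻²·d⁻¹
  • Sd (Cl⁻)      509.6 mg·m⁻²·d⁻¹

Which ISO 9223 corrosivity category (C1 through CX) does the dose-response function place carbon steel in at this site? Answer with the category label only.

C5

carbon steel: T>10 °C ⇒ hinge -0.054·(18.4−10) = -0.4536
  SO₂ term: 1.77·78.5^0.52·exp(0.02·69-0.4536) = 43.22
  Cl⁻ term: 0.102·509.6^0.62·exp(0.033·69+0.04·18.4) = 98.99
  sum: 43.22 + 98.99 → r_corr = 142.2 μm/a
ISO 9223 Table 2 (carbon steel): 80 < 142 ≤ 200 μm/a ⇒ C5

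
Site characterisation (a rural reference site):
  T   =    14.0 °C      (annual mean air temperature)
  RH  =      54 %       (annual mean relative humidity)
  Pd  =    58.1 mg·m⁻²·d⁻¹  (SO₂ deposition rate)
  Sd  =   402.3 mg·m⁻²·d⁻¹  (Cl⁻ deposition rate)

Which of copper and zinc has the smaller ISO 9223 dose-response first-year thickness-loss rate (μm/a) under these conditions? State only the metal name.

copper

copper: f(T) = -0.080·(T−10) [T>10 °C] = -0.3200
  SO₂ term: 0.0053·58.1^0.26·exp(0.059·54-0.3200) = 0.2677
  Cl⁻ term: 0.01025·402.3^0.27·exp(0.036·54+0.049·14.0) = 0.718
  r_corr = 0.2677 + 0.718 = 0.9857 μm/a
zinc: f(T) = -0.071·(T−10) [T>10 °C] = -0.2840
  Pd branch = 0.0129·Pd^0.44·e^(0.046·RH+f) = 0.6955 μm/a
  Sd branch = 0.0175·Sd^0.57·e^(0.008·RH+0.085·T) = 2.704 μm/a
  sum: 0.6955 + 2.704 → r_corr = 3.4 μm/a
Ordering by μm/a: zinc (3.4) > copper (0.986)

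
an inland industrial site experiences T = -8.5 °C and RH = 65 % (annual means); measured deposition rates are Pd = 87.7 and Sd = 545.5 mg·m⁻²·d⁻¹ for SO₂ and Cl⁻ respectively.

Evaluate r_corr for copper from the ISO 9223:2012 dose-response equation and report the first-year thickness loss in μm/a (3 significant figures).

copper: f(T) = +0.126·(T−10) [T≤10 °C] = -2.3310
  sulphur-dioxide contribution → 0.07632 μm/a
  chloride contribution → 0.3846 μm/a
  ⇒ r_corr(copper) = 0.4609 μm/a

r_corr = 0.461 μm/a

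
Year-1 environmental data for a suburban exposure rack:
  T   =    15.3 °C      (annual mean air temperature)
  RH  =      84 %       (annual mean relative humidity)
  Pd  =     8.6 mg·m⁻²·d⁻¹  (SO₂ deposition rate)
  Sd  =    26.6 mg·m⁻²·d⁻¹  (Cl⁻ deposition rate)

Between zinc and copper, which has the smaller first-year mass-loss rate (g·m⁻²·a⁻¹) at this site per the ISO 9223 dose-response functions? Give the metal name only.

zinc

zinc: temperature factor f = -0.071·(5.3) = -0.3763
  sulphur-dioxide contribution → 1.088 μm/a
  chloride contribution → 0.8163 μm/a
  total first-year rate 1.904 μm/a
  mass loss = 1.904 μm/a × 7.14 g/cm³ = 13.59 g·m⁻²·a⁻¹
copper: f(T) = -0.080·(T−10) [T>10 °C] = -0.4240
  sulphur-dioxide contribution → 0.8619 μm/a
  chloride contribution → 1.082 μm/a
  total first-year rate 1.944 μm/a
  mass loss = 1.944 μm/a × 8.96 g/cm³ = 17.42 g·m⁻²·a⁻¹
Ordering by g·m⁻²·a⁻¹: copper (17.4) > zinc (13.6)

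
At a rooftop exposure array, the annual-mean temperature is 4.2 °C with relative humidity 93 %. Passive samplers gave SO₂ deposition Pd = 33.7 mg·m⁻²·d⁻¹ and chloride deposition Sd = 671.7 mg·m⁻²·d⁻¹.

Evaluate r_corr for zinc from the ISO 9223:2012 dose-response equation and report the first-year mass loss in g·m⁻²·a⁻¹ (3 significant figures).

zinc: T≤10 °C ⇒ hinge +0.038·(4.2−10) = -0.2204
  sulphur-dioxide contribution → 3.507 μm/a
  chloride contribution → 2.151 μm/a
  total first-year rate 5.658 μm/a
Convert to mass loss: 5.658 μm/a × 7.14 g/cm³ = 40.4 g·m⁻²·a⁻¹

r_corr = 40.4 g·m⁻²·a⁻¹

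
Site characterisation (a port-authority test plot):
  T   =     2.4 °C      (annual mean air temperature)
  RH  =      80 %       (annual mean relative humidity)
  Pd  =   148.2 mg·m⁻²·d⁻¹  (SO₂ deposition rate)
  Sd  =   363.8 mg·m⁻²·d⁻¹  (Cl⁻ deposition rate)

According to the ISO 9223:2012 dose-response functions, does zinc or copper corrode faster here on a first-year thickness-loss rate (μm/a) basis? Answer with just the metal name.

zinc: temperature factor f = +0.038·(-7.6) = -0.2888
  sulphur-dioxide contribution → 3.456 μm/a
  chloride contribution → 1.173 μm/a
  total first-year rate 4.629 μm/a
copper: T≤10 °C ⇒ hinge +0.126·(2.4−10) = -0.9576
  sulphur-dioxide contribution → 0.8369 μm/a
  chloride contribution → 1.009 μm/a
  ⇒ r_corr(copper) = 1.846 μm/a
Ordering by μm/a: zinc (4.63) > copper (1.85)

zinc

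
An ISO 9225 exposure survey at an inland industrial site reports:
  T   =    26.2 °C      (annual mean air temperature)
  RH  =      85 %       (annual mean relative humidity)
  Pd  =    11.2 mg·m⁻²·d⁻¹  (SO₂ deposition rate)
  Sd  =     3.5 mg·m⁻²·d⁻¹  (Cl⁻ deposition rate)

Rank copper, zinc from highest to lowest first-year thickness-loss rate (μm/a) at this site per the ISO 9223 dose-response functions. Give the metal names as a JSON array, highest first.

["copper", "zinc"]

copper: T>10 °C ⇒ hinge -0.080·(26.2−10) = -1.2960
  sulphur-dioxide contribution → 0.4095 μm/a
  chloride contribution → 1.107 μm/a
  total first-year rate 1.516 μm/a
zinc: T>10 °C ⇒ hinge -0.071·(26.2−10) = -1.1502
  sulphur-dioxide contribution → 0.5899 μm/a
  chloride contribution → 0.6541 μm/a
  total first-year rate 1.244 μm/a
Ordering by μm/a: copper (1.52) > zinc (1.24)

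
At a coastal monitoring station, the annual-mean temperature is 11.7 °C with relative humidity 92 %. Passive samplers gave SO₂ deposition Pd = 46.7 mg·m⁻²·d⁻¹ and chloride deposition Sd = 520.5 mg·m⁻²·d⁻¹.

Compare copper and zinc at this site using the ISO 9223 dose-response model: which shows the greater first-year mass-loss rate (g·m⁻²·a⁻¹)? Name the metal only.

zinc

copper: f(T) = -0.080·(T−10) [T>10 °C] = -0.1360
  Pd branch = 0.0053·Pd^0.26·e^(0.059·RH+f) = 2.861 μm/a
  Sd branch = 0.01025·Sd^0.27·e^(0.036·RH+0.049·T) = 2.701 μm/a
  sum: 2.861 + 2.701 → r_corr = 5.562 μm/a
  mass loss = 5.562 μm/a × 8.96 g/cm³ = 49.84 g·m⁻²·a⁻¹
zinc: T>10 °C ⇒ hinge -0.071·(11.7−10) = -0.1207
  SO₂ term: 0.0129·46.7^0.44·exp(0.046·92-0.1207) = 4.272
  Cl⁻ term: 0.0175·520.5^0.57·exp(0.008·92+0.085·11.7) = 3.491
  r_corr = 4.272 + 3.491 = 7.763 μm/a
  mass loss = 7.763 μm/a × 7.14 g/cm³ = 55.43 g·m⁻²·a⁻¹
Ordering by g·m⁻²·a⁻¹: zinc (55.4) > copper (49.8)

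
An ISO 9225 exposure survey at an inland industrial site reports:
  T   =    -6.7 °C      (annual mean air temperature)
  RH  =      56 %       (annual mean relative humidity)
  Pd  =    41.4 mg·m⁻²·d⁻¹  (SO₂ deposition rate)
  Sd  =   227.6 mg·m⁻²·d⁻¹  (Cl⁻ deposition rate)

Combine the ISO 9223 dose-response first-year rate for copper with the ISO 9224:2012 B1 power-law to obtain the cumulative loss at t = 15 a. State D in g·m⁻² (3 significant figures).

D(15) = 15.6 g·m⁻²

copper: temperature factor f = +0.126·(-16.7) = -2.1042
  Pd branch = 0.0053·Pd^0.26·e^(0.059·RH+f) = 0.04632 μm/a
  Sd branch = 0.01025·Sd^0.27·e^(0.036·RH+0.049·T) = 0.2399 μm/a
  r_corr = 0.04632 + 0.2399 = 0.2863 μm/a
ISO 9224: D(t) = r_corr · t^b with b = 0.667 (copper, B1)
  D(15) = 0.2863 × 15^0.667 = 0.2863 × 6.088 = 1.743 μm
  Mass loss = 1.743 μm × 8.96 g/cm³ = 15.61 g·m⁻²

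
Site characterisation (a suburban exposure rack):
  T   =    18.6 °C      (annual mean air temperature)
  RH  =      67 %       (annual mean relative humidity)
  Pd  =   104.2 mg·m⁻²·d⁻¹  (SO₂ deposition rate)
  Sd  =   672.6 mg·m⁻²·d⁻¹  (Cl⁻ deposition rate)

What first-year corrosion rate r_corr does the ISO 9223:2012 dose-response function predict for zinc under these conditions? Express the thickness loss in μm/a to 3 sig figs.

r_corr = 7.13 μm/a

zinc: f(T) = -0.071·(T−10) [T>10 °C] = -0.6106
  SO₂ term: 0.0129·104.2^0.44·exp(0.046·67-0.6106) = 1.18
  Sd branch = 0.0175·Sd^0.57·e^(0.008·RH+0.085·T) = 5.946 μm/a
  r_corr = 1.18 + 5.946 = 7.126 μm/a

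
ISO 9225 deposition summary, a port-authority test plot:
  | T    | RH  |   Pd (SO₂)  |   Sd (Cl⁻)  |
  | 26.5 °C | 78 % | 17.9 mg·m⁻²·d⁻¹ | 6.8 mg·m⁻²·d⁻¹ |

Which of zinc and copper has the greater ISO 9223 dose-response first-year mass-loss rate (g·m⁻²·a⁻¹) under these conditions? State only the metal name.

copper

zinc: f(T) = -0.071·(T−10) [T>10 °C] = -1.1715
  sulphur-dioxide contribution → 0.5144 μm/a
  chloride contribution → 0.9264 μm/a
  ⇒ r_corr(zinc) = 1.441 μm/a
  mass loss = 1.441 μm/a × 7.14 g/cm³ = 10.29 g·m⁻²·a⁻¹
copper: temperature factor f = -0.080·(16.5) = -1.3200
  sulphur-dioxide contribution → 0.2988 μm/a
  chloride contribution → 1.045 μm/a
  total first-year rate 1.343 μm/a
  mass loss = 1.343 μm/a × 8.96 g/cm³ = 12.04 g·m⁻²·a⁻¹
Ordering by g·m⁻²·a⁻¹: copper (12) > zinc (10.3)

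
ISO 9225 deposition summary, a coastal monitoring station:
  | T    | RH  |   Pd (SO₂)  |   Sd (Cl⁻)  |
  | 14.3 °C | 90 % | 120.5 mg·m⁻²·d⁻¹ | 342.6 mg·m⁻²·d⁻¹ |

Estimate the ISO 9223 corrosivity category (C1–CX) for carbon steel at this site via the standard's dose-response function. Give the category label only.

CX

carbon steel: T>10 °C ⇒ hinge -0.054·(14.3−10) = -0.2322
  Pd branch = 1.77·Pd^0.52·e^(0.02·RH+f) = 102.6 μm/a
  Cl⁻ term: 0.102·342.6^0.62·exp(0.033·90+0.04·14.3) = 131.4
  r_corr = 102.6 + 131.4 = 233.9 μm/a
234 μm/a falls in (200, 700] for carbon steel → category CX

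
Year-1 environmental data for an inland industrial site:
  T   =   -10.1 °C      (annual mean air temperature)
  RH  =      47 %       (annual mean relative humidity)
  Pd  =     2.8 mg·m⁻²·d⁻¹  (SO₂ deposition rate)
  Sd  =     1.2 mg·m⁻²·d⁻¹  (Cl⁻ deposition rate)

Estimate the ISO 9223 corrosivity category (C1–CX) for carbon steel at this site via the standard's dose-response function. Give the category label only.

C1

carbon steel: temperature factor f = +0.150·(-20.1) = -3.0150
  SO₂ term: 1.77·2.8^0.52·exp(0.02·47-3.0150) = 0.3796
  Sd branch = 0.102·Sd^0.62·e^(0.033·RH+0.04·T) = 0.3596 μm/a
  r_corr = 0.3796 + 0.3596 = 0.7392 μm/a
Category bounds: 0…1.3 μm/a bracket r_corr ⇒ C1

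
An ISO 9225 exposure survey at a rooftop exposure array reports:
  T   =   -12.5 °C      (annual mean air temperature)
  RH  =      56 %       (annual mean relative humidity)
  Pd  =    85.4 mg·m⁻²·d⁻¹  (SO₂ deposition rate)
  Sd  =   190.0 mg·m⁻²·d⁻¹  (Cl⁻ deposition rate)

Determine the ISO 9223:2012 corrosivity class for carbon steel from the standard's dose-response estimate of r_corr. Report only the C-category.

carbon steel: f(T) = +0.150·(T−10) [T≤10 °C] = -3.3750
  SO₂ term: 1.77·85.4^0.52·exp(0.02·56-3.3750) = 1.875
  Sd branch = 0.102·Sd^0.62·e^(0.033·RH+0.04·T) = 10.16 μm/a
  r_corr = 1.875 + 10.16 = 12.03 μm/a
Category bounds: 1.3…25 μm/a bracket r_corr ⇒ C2

C2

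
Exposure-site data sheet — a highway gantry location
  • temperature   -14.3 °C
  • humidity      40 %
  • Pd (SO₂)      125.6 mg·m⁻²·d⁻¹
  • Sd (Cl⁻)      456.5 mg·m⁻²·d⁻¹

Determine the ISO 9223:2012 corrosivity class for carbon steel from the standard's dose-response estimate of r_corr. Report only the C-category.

C2

carbon steel: temperature factor f = +0.150·(-24.3) = -3.6450
  sulphur-dioxide contribution → 1.27 μm/a
  chloride contribution → 9.601 μm/a
  total first-year rate 10.87 μm/a
ISO 9223 Table 2 (carbon steel): 1.3 < 10.9 ≤ 25 μm/a ⇒ C2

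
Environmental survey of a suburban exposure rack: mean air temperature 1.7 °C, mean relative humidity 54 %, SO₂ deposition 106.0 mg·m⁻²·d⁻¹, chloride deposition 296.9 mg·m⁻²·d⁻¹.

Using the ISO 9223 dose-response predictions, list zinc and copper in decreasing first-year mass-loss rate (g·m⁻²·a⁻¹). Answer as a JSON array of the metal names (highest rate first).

zinc: temperature factor f = +0.038·(-8.3) = -0.3154
  Pd branch = 0.0129·Pd^0.44·e^(0.046·RH+f) = 0.8781 μm/a
  Cl⁻ term: 0.0175·296.9^0.57·exp(0.008·54+0.085·1.7) = 0.7995
  r_corr = 0.8781 + 0.7995 = 1.678 μm/a
  mass loss = 1.678 μm/a × 7.14 g/cm³ = 11.98 g·m⁻²·a⁻¹
copper: temperature factor f = +0.126·(-8.3) = -1.0458
  Pd branch = 0.0053·Pd^0.26·e^(0.059·RH+f) = 0.1515 μm/a
  Cl⁻ term: 0.01025·296.9^0.27·exp(0.036·54+0.049·1.7) = 0.3621
  sum: 0.1515 + 0.3621 → r_corr = 0.5135 μm/a
  mass loss = 0.5135 μm/a × 8.96 g/cm³ = 4.601 g·m⁻²·a⁻¹
Ordering by g·m⁻²·a⁻¹: zinc (12) > copper (4.6)

["zinc", "copper"]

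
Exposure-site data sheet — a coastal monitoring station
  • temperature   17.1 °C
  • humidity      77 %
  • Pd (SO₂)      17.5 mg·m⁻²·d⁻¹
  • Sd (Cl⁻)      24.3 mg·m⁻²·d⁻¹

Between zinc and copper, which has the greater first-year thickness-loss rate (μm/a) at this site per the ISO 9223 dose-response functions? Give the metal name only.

zinc: T>10 °C ⇒ hinge -0.071·(17.1−10) = -0.5041
  sulphur-dioxide contribution → 0.9481 μm/a
  chloride contribution → 0.8543 μm/a
  ⇒ r_corr(zinc) = 1.802 μm/a
copper: f(T) = -0.080·(T−10) [T>10 °C] = -0.5680
  sulphur-dioxide contribution → 0.594 μm/a
  chloride contribution → 0.8966 μm/a
  total first-year rate 1.491 μm/a
Ordering by μm/a: zinc (1.8) > copper (1.49)

zinc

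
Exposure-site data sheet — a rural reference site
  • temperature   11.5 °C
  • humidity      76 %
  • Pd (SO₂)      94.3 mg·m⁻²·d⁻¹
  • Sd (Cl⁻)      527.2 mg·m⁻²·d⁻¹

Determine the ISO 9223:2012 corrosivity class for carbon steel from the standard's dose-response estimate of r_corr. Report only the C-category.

C5

carbon steel: temperature factor f = -0.054·(1.5) = -0.0810
  sulphur-dioxide contribution → 79.37 μm/a
  chloride contribution → 96.65 μm/a
  ⇒ r_corr(carbon steel) = 176 μm/a
176 μm/a falls in (80, 200] for carbon steel → category C5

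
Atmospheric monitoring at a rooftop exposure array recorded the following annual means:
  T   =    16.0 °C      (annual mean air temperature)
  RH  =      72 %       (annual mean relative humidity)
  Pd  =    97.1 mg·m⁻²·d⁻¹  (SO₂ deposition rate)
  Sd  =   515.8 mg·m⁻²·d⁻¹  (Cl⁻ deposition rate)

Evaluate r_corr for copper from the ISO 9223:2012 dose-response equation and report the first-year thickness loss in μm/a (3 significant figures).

copper: T>10 °C ⇒ hinge -0.080·(16.0−10) = -0.4800
  SO₂ term: 0.0053·97.1^0.26·exp(0.059·72-0.4800) = 0.754
  Sd branch = 0.01025·Sd^0.27·e^(0.036·RH+0.049·T) = 1.619 μm/a
  r_corr = 0.754 + 1.619 = 2.373 μm/a

r_corr = 2.37 μm/a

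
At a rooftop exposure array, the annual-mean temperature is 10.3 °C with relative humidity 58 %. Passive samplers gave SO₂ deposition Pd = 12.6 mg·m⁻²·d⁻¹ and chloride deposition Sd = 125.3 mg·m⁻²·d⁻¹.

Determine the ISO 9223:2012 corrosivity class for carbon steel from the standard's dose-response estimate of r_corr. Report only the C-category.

carbon steel: temperature factor f = -0.054·(0.3) = -0.0162
  Pd branch = 1.77·Pd^0.52·e^(0.02·RH+f) = 20.74 μm/a
  Cl⁻ term: 0.102·125.3^0.62·exp(0.033·58+0.04·10.3) = 20.87
  r_corr = 20.74 + 20.87 = 41.61 μm/a
41.6 μm/a falls in (25, 50] for carbon steel → category C3

C3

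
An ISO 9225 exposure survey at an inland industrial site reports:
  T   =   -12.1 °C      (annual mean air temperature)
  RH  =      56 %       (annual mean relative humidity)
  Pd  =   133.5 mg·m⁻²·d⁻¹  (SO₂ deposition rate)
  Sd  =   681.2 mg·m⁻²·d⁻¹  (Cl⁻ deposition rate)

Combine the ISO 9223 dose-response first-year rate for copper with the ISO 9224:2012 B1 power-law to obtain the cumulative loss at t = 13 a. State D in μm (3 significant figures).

copper: T≤10 °C ⇒ hinge +0.126·(-12.1−10) = -2.7846
  Pd branch = 0.0053·Pd^0.26·e^(0.059·RH+f) = 0.0318 μm/a
  Sd branch = 0.01025·Sd^0.27·e^(0.036·RH+0.049·T) = 0.2476 μm/a
  r_corr = 0.0318 + 0.2476 = 0.2794 μm/a
Power-law: D(13) = r_corr · 13^0.667
  D(13) = 0.2794 × 13^0.667 = 0.2794 × 5.534 = 1.546 μm

D(13) = 1.55 μm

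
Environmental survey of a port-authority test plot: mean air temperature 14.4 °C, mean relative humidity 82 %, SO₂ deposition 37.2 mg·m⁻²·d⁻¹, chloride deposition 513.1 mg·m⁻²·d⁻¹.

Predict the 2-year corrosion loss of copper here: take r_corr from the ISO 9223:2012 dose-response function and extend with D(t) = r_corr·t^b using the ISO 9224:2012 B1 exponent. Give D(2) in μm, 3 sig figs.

D(2) = 5.31 μm

copper: T>10 °C ⇒ hinge -0.080·(14.4−10) = -0.3520
  sulphur-dioxide contribution → 1.205 μm/a
  chloride contribution → 2.143 μm/a
  total first-year rate 3.347 μm/a
Power-law: D(2) = r_corr · 2^0.667
  D(2) = 3.347 × 2^0.667 = 3.347 × 1.588 = 5.315 μm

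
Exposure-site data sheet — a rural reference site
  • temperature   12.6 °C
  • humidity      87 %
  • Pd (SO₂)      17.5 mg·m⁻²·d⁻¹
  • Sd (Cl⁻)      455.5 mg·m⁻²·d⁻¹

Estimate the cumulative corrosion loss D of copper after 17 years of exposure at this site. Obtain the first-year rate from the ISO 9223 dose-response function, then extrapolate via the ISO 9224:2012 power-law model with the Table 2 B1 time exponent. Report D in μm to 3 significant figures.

D(17) = 25.2 μm

copper: T>10 °C ⇒ hinge -0.080·(12.6−10) = -0.2080
  Pd branch = 0.0053·Pd^0.26·e^(0.059·RH+f) = 1.536 μm/a
  Cl⁻ term: 0.01025·455.5^0.27·exp(0.036·87+0.049·12.6) = 2.274
  sum: 1.536 + 2.274 → r_corr = 3.81 μm/a
ISO 9224: D(t) = r_corr · t^b with b = 0.667 (copper, B1)
  D(17) = 3.81 × 17^0.667 = 3.81 × 6.618 = 25.22 μm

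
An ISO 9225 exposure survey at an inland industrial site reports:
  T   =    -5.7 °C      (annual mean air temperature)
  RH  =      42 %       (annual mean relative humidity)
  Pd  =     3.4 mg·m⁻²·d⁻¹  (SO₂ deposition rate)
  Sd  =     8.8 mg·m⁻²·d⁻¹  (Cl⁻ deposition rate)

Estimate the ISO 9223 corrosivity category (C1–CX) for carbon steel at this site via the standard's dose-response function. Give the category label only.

carbon steel: temperature factor f = +0.150·(-15.7) = -2.3550
  Pd branch = 1.77·Pd^0.52·e^(0.02·RH+f) = 0.7352 μm/a
  Cl⁻ term: 0.102·8.8^0.62·exp(0.033·42+0.04·-5.7) = 1.251
  r_corr = 0.7352 + 1.251 = 1.986 μm/a
1.99 μm/a falls in (1.3, 25] for carbon steel → category C2

C2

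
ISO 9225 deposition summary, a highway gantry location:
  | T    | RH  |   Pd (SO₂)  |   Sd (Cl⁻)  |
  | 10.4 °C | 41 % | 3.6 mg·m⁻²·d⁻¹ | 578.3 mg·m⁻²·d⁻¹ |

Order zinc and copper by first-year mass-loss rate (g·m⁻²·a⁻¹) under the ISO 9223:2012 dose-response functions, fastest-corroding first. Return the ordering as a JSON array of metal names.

zinc: f(T) = -0.071·(T−10) [T>10 °C] = -0.0284
  Pd branch = 0.0129·Pd^0.44·e^(0.046·RH+f) = 0.1452 μm/a
  Sd branch = 0.0175·Sd^0.57·e^(0.008·RH+0.085·T) = 2.207 μm/a
  r_corr = 0.1452 + 2.207 = 2.352 μm/a
  mass loss = 2.352 μm/a × 7.14 g/cm³ = 16.8 g·m⁻²·a⁻¹
copper: f(T) = -0.080·(T−10) [T>10 °C] = -0.0320
  Pd branch = 0.0053·Pd^0.26·e^(0.059·RH+f) = 0.08046 μm/a
  Sd branch = 0.01025·Sd^0.27·e^(0.036·RH+0.049·T) = 0.4158 μm/a
  sum: 0.08046 + 0.4158 → r_corr = 0.4962 μm/a
  mass loss = 0.4962 μm/a × 8.96 g/cm³ = 4.446 g·m⁻²·a⁻¹
Ordering by g·m⁻²·a⁻¹: zinc (16.8) > copper (4.45)

["zinc", "copper"]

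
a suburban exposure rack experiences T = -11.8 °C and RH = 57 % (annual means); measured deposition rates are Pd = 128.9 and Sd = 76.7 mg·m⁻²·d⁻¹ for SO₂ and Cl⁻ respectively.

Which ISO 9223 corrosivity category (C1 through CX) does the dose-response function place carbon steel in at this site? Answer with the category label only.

carbon steel: temperature factor f = +0.150·(-21.8) = -3.2700
  SO₂ term: 1.77·128.9^0.52·exp(0.02·57-3.2700) = 2.632
  Sd branch = 0.102·Sd^0.62·e^(0.033·RH+0.04·T) = 6.153 μm/a
  r_corr = 2.632 + 6.153 = 8.785 μm/a
ISO 9223 Table 2 (carbon steel): 1.3 < 8.78 ≤ 25 μm/a ⇒ C2

C2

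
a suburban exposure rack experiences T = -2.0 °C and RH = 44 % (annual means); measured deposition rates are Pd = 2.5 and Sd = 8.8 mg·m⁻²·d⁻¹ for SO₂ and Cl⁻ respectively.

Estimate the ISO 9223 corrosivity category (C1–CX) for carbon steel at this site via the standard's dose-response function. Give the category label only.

C2

carbon steel: f(T) = +0.150·(T−10) [T≤10 °C] = -1.8000
  Pd branch = 1.77·Pd^0.52·e^(0.02·RH+f) = 1.136 μm/a
  Cl⁻ term: 0.102·8.8^0.62·exp(0.033·44+0.04·-2.0) = 1.549
  r_corr = 1.136 + 1.549 = 2.685 μm/a
ISO 9223 Table 2 (carbon steel): 1.3 < 2.68 ≤ 25 μm/a ⇒ C2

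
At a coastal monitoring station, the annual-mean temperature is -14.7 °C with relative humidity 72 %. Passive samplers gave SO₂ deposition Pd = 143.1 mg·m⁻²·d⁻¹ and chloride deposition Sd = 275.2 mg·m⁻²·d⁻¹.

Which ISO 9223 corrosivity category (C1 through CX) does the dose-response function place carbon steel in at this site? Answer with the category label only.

carbon steel: temperature factor f = +0.150·(-24.7) = -3.7050
  Pd branch = 1.77·Pd^0.52·e^(0.02·RH+f) = 2.428 μm/a
  Cl⁻ term: 0.102·275.2^0.62·exp(0.033·72+0.04·-14.7) = 19.85
  r_corr = 2.428 + 19.85 = 22.28 μm/a
ISO 9223 Table 2 (carbon steel): 1.3 < 22.3 ≤ 25 μm/a ⇒ C2

C2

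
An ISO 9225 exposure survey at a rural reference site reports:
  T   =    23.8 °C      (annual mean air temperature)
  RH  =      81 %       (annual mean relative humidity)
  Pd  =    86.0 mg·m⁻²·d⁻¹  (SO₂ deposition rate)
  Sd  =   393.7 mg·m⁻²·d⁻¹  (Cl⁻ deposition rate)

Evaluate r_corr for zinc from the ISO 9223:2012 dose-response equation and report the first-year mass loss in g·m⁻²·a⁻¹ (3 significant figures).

zinc: f(T) = -0.071·(T−10) [T>10 °C] = -0.9798
  Pd branch = 0.0129·Pd^0.44·e^(0.046·RH+f) = 1.427 μm/a
  Cl⁻ term: 0.0175·393.7^0.57·exp(0.008·81+0.085·23.8) = 7.626
  r_corr = 1.427 + 7.626 = 9.053 μm/a
Convert to mass loss: 9.053 μm/a × 7.14 g/cm³ = 64.64 g·m⁻²·a⁻¹

r_corr = 64.6 g·m⁻²·a⁻¹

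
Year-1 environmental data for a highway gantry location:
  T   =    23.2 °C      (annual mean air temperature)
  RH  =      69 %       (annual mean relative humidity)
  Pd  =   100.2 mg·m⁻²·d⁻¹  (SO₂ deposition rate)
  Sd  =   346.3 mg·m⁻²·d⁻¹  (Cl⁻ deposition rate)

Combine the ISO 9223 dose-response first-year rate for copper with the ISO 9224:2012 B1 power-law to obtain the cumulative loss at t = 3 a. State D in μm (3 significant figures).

D(3) = 4.61 μm

copper: T>10 °C ⇒ hinge -0.080·(23.2−10) = -1.0560
  Pd branch = 0.0053·Pd^0.26·e^(0.059·RH+f) = 0.358 μm/a
  Cl⁻ term: 0.01025·346.3^0.27·exp(0.036·69+0.049·23.2) = 1.857
  sum: 0.358 + 1.857 → r_corr = 2.215 μm/a
Long-term exponent b (ISO 9224 Table 2, B1) = 0.667
  D(3) = 2.215 × 3^0.667 = 2.215 × 2.081 = 4.61 μm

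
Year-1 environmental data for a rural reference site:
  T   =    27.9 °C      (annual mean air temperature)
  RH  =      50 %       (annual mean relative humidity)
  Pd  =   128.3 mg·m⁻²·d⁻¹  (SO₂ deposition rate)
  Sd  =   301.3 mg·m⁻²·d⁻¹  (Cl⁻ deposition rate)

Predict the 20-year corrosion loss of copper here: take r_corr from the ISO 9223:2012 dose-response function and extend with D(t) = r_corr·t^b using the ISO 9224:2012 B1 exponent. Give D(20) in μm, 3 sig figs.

copper: temperature factor f = -0.080·(17.9) = -1.4320
  SO₂ term: 0.0053·128.3^0.26·exp(0.059·50-1.4320) = 0.08544
  Cl⁻ term: 0.01025·301.3^0.27·exp(0.036·50+0.049·27.9) = 1.136
  r_corr = 0.08544 + 1.136 = 1.222 μm/a
ISO 9224: D(t) = r_corr · t^b with b = 0.667 (copper, B1)
  D(20) = 1.222 × 20^0.667 = 1.222 × 7.375 = 9.011 μm

D(20) = 9.01 μm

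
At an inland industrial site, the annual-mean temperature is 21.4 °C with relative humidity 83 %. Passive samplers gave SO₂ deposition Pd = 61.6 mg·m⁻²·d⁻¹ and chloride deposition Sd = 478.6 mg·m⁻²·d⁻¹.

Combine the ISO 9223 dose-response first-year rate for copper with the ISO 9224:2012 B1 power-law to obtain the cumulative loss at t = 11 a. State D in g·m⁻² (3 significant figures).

copper: T>10 °C ⇒ hinge -0.080·(21.4−10) = -0.9120
  SO₂ term: 0.0053·61.6^0.26·exp(0.059·83-0.9120) = 0.8322
  Sd branch = 0.01025·Sd^0.27·e^(0.036·RH+0.049·T) = 3.072 μm/a
  sum: 0.8322 + 3.072 → r_corr = 3.904 μm/a
Power-law: D(11) = r_corr · 11^0.667
  D(11) = 3.904 × 11^0.667 = 3.904 × 4.95 = 19.32 μm
  Mass loss = 19.32 μm × 8.96 g/cm³ = 173.2 g·m⁻²

D(11) = 173 g·m⁻²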